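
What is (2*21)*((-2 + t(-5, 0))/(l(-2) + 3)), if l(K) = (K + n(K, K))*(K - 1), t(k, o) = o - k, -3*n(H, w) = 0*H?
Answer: 14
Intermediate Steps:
n(H, w) = 0 (n(H, w) = -0*H = -⅓*0 = 0)
l(K) = K*(-1 + K) (l(K) = (K + 0)*(K - 1) = K*(-1 + K))
(2*21)*((-2 + t(-5, 0))/(l(-2) + 3)) = (2*21)*((-2 + (0 - 1*(-5)))/(-2*(-1 - 2) + 3)) = 42*((-2 + (0 + 5))/(-2*(-3) + 3)) = 42*((-2 + 5)/(6 + 3)) = 42*(3/9) = 42*(3*(⅑)) = 42*(⅓) = 14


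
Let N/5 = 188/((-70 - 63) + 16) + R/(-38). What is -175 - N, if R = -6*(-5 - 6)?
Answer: -351860/2223 ≈ -158.28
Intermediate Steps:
R = 66 (R = -6*(-11) = 66)
N = -37165/2223 (N = 5*(188/((-70 - 63) + 16) + 66/(-38)) = 5*(188/(-133 + 16) + 66*(-1/38)) = 5*(188/(-117) - 33/19) = 5*(188*(-1/117) - 33/19) = 5*(-188/117 - 33/19) = 5*(-7433/2223) = -37165/2223 ≈ -16.718)
-175 - N = -175 - 1*(-37165/2223) = -175 + 37165/2223 = -351860/2223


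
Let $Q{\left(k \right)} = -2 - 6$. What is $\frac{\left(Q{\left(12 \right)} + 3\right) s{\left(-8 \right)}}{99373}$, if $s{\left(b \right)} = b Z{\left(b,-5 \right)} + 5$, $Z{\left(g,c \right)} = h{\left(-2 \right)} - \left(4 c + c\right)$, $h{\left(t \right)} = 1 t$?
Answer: $\frac{895}{99373} \approx 0.0090065$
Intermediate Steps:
$Q{\left(k \right)} = -8$
$h{\left(t \right)} = t$
$Z{\left(g,c \right)} = -2 - 5 c$ ($Z{\left(g,c \right)} = -2 - \left(4 c + c\right) = -2 - 5 c$)
$s{\left(b \right)} = 5 + 23 b$ ($s{\left(b \right)} = b \left(-2 - -25\right) + 5 = b \left(-2 + 25\right) + 5 = b 23 + 5 = 23 b + 5 = 5 + 23 b$)
$\frac{\left(Q{\left(12 \right)} + 3\right) s{\left(-8 \right)}}{99373} = \frac{\left(-8 + 3\right) \left(5 + 23 \left(-8\right)\right)}{99373} = - 5 \left(5 - 184\right) \frac{1}{99373} = \left(-5\right) \left(-179\right) \frac{1}{99373} = 895 \cdot \frac{1}{99373} = \frac{895}{99373}$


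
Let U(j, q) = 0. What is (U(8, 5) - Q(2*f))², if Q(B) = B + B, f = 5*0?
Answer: 0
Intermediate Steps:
f = 0
Q(B) = 2*B
(U(8, 5) - Q(2*f))² = (0 - 2*2*0)² = (0 - 2*0)² = (0 - 1*0)² = (0 + 0)² = 0² = 0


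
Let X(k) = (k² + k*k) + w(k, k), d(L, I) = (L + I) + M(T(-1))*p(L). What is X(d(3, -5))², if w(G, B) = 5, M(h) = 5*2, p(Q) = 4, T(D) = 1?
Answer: 8369449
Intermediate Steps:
M(h) = 10
d(L, I) = 40 + I + L (d(L, I) = (L + I) + 10*4 = (I + L) + 40 = 40 + I + L)
X(k) = 5 + 2*k² (X(k) = (k² + k*k) + 5 = (k² + k²) + 5 = 2*k² + 5 = 5 + 2*k²)
X(d(3, -5))² = (5 + 2*(40 - 5 + 3)²)² = (5 + 2*38²)² = (5 + 2*1444)² = (5 + 2888)² = 2893² = 8369449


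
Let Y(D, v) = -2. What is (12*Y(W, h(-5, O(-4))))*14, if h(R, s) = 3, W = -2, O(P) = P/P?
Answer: -336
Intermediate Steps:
O(P) = 1
(12*Y(W, h(-5, O(-4))))*14 = (12*(-2))*14 = -24*14 = -336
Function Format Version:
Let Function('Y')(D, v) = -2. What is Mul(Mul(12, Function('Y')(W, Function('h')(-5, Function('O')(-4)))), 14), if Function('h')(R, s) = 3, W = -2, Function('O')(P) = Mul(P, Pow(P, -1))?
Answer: -336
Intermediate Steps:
Function('O')(P) = 1
Mul(Mul(12, Function('Y')(W, Function('h')(-5, Function('O')(-4)))), 14) = Mul(Mul(12, -2), 14) = Mul(-24, 14) = -336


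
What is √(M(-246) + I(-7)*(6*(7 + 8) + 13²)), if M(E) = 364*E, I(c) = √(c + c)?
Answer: √(-89544 + 259*I*√14) ≈ 1.619 + 299.24*I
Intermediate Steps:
I(c) = √2*√c (I(c) = √(2*c) = √2*√c)
√(M(-246) + I(-7)*(6*(7 + 8) + 13²)) = √(364*(-246) + (√2*√(-7))*(6*(7 + 8) + 13²)) = √(-89544 + (√2*(I*√7))*(6*15 + 169)) = √(-89544 + (I*√14)*(90 + 169)) = √(-89544 + (I*√14)*259) = √(-89544 + 259*I*√14)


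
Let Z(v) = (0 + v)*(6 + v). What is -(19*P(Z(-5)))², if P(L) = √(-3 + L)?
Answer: 2888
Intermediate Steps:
Z(v) = v*(6 + v)
-(19*P(Z(-5)))² = -(19*√(-3 - 5*(6 - 5)))² = -(19*√(-3 - 5*1))² = -(19*√(-3 - 5))² = -(19*√(-8))² = -(19*(2*I*√2))² = -(38*I*√2)² = -1*(-2888) = 2888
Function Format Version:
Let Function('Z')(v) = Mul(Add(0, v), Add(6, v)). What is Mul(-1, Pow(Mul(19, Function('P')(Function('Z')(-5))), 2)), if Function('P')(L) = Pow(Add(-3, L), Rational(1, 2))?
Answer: 2888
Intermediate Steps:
Function('Z')(v) = Mul(v, Add(6, v))
Mul(-1, Pow(Mul(19, Function('P')(Function('Z')(-5))), 2)) = Mul(-1, Pow(Mul(19, Pow(Add(-3, Mul(-5, Add(6, -5))), Rational(1, 2))), 2)) = Mul(-1, Pow(Mul(19, Pow(Add(-3, Mul(-5, 1)), Rational(1, 2))), 2)) = Mul(-1, Pow(Mul(19, Pow(Add(-3, -5), Rational(1, 2))), 2)) = Mul(-1, Pow(Mul(19, Pow(-8, Rational(1, 2))), 2)) = Mul(-1, Pow(Mul(19, Mul(2, I, Pow(2, Rational(1, 2)))), 2)) = Mul(-1, Pow(Mul(38, I, Pow(2, Rational(1, 2))), 2)) = Mul(-1, -2888) = 2888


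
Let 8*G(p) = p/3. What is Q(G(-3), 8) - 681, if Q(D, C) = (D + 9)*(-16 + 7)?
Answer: -6087/8 ≈ -760.88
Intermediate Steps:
G(p) = p/24 (G(p) = (p/3)/8 = p/24)
Q(D, C) = -81 - 9*D (Q(D, C) = (9 + D)*(-9) = -81 - 9*D)
Q(G(-3), 8) - 681 = (-81 - 3*(-3)/8) - 681 = (-81 - 9*(-1/8)) - 681 = (-81 + 9/8) - 681 = -639/8 - 681 = -6087/8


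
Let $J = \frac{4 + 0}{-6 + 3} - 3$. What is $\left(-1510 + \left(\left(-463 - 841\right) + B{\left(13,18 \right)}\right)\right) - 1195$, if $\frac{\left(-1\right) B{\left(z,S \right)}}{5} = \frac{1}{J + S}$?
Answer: $- \frac{164384}{41} \approx -4009.4$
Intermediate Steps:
$J = - \frac{13}{3}$ ($J = \frac{4}{-3} - 3 = 4 \left(- \frac{1}{3}\right) - 3 = - \frac{4}{3} - 3 = - \frac{13}{3} \approx -4.3333$)
$B{\left(z,S \right)} = - \frac{5}{- \frac{13}{3} + S}$
$\left(-1510 + \left(\left(-463 - 841\right) + B{\left(13,18 \right)}\right)\right) - 1195 = \left(-1510 - \left(1304 + \frac{15}{-13 + 3 \cdot 18}\right)\right) - 1195 = \left(-1510 - \left(1304 + \frac{15}{-13 + 54}\right)\right) - 1195 = \left(-1510 - \left(1304 + \frac{15}{41}\right)\right) - 1195 = \left(-1510 - \frac{53479}{41}\right) - 1195 = - \frac{115389}{41} - 1195 = - \frac{164384}{41}$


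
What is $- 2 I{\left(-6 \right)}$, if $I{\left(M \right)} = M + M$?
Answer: $24$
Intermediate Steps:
$I{\left(M \right)} = 2 M$
$- 2 I{\left(-6 \right)} = - 2 \cdot 2 \left(-6\right) = \left(-2\right) \left(-12\right) = 24$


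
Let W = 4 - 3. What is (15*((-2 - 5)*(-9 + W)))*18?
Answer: 15120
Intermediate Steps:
W = 1
(15*((-2 - 5)*(-9 + W)))*18 = (15*((-2 - 5)*(-9 + 1)))*18 = (15*(-7*(-8)))*18 = (15*56)*18 = 840*18 = 15120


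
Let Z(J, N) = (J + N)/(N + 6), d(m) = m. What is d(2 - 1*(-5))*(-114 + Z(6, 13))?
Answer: -791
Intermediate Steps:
Z(J, N) = (J + N)/(6 + N)
d(2 - 1*(-5))*(-114 + Z(6, 13)) = (2 - 1*(-5))*(-114 + (6 + 13)/(6 + 13)) = (2 + 5)*(-114 + 19/19) = 7*(-114 + (1/19)*19) = 7*(-114 + 1) = 7*(-113) = -791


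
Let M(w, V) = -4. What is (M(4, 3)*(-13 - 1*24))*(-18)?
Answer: -2664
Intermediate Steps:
(M(4, 3)*(-13 - 1*24))*(-18) = -4*(-13 - 1*24)*(-18) = -4*(-13 - 24)*(-18) = -4*(-37)*(-18) = 148*(-18) = -2664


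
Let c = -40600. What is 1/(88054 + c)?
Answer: 1/47454 ≈ 2.1073e-5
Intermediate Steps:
1/(88054 + c) = 1/(88054 - 40600) = 1/47454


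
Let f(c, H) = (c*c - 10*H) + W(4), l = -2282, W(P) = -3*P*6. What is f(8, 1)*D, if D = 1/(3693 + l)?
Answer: -18/1411 ≈ -0.012757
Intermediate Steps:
W(P) = -18*P
f(c, H) = -72 + c² - 10*H (f(c, H) = (c*c - 10*H) - 18*4 = (c² - 10*H) - 72 = -72 + c² - 10*H)
D = 1/1411 (D = 1/(3693 - 2282) = 1/1411 ≈ 0.00070872)
f(8, 1)*D = (-72 + 8² - 10*1)*(1/1411) = (-72 + 64 - 10)*(1/1411) = -18*1/1411 = -18/1411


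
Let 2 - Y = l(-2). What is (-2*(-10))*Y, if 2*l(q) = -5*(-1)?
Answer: -10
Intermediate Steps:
l(q) = 5/2 (l(q) = (-5*(-1))/2 = (½)*5 = 5/2)
Y = -½ (Y = 2 - 1*5/2 = 2 - 5/2 = -½ ≈ -0.50000)
(-2*(-10))*Y = -2*(-10)*(-½) = 20*(-½) = -10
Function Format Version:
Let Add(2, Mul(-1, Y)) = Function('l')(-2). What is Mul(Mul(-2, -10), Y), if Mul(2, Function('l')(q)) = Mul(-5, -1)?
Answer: -10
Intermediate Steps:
Function('l')(q) = Rational(5, 2) (Function('l')(q) = Mul(Rational(1, 2), Mul(-5, -1)) = Mul(Rational(1, 2), 5) = Rational(5, 2))
Y = Rational(-1, 2) (Y = Add(2, Mul(-1, Rational(5, 2))) = Add(2, Rational(-5, 2)) = Rational(-1, 2) ≈ -0.50000)
Mul(Mul(-2, -10), Y) = Mul(Mul(-2, -10), Rational(-1, 2)) = Mul(20, Rational(-1, 2)) = -10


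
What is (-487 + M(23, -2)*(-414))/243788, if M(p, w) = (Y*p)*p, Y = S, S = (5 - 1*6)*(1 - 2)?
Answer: -219493/243788 ≈ -0.90034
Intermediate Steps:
S = 1 (S = (5 - 6)*(-1) = -1*(-1) = 1)
Y = 1
M(p, w) = p**2 (M(p, w) = (1*p)*p = p*p = p**2)
(-487 + M(23, -2)*(-414))/243788 = (-487 + 23**2*(-414))/243788 = (-487 + 529*(-414))*(1/243788) = (-487 - 219006)*(1/243788) = -219493*1/243788 = -219493/243788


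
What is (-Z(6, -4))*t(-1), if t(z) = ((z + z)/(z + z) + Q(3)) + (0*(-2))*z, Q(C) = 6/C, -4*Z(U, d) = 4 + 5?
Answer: 27/4 ≈ 6.7500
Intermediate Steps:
Z(U, d) = -9/4 (Z(U, d) = -(4 + 5)/4 = -¼*9 = -9/4)
t(z) = 3 (t(z) = ((z + z)/(z + z) + 6/3) + (0*(-2))*z = ((2*z)/((2*z)) + 6*(⅓)) + 0*z = ((2*z)*(1/(2*z)) + 2) + 0 = (1 + 2) + 0 = 3 + 0 = 3)
(-Z(6, -4))*t(-1) = -1*(-9/4)*3 = (9/4)*3 = 27/4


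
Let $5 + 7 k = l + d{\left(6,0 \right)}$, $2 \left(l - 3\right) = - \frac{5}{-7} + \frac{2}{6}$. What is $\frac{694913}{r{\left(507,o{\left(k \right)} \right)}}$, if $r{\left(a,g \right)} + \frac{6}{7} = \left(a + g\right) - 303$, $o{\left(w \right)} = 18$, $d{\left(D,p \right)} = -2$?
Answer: $\frac{4864391}{1548} \approx 3142.4$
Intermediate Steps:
$l = \frac{74}{21}$ ($l = 3 + \frac{- \frac{5}{-7} + \frac{2}{6}}{2} = 3 + \frac{\left(-5\right) \left(- \frac{1}{7}\right) + 2 \cdot \frac{1}{6}}{2} = 3 + \frac{\frac{5}{7} + \frac{1}{3}}{2} = 3 + \frac{1}{2} \cdot \frac{22}{21} = 3 + \frac{11}{21} = \frac{74}{21} \approx 3.5238$)
$k = - \frac{73}{147}$ ($k = - \frac{5}{7} + \frac{\frac{74}{21} - 2}{7} = - \frac{5}{7} + \frac{1}{7} \cdot \frac{32}{21} = - \frac{5}{7} + \frac{32}{147} = - \frac{73}{147} \approx -0.4966$)
$r{\left(a,g \right)} = - \frac{2127}{7} + a + g$ ($r{\left(a,g \right)} = - \frac{6}{7} - \left(303 - a - g\right) = - \frac{6}{7} + \left(-303 + a + g\right) = - \frac{2127}{7} + a + g$)
$\frac{694913}{r{\left(507,o{\left(k \right)} \right)}} = \frac{694913}{- \frac{2127}{7} + 507 + 18} = \frac{694913}{\frac{1548}{7}} = 694913 \cdot \frac{7}{1548} = \frac{4864391}{1548}$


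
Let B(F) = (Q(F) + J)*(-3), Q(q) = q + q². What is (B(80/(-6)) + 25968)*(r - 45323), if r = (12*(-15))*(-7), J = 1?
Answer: -3367074145/3 ≈ -1.1224e+9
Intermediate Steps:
B(F) = -3 - 3*F*(1 + F) (B(F) = (F*(1 + F) + 1)*(-3) = (1 + F*(1 + F))*(-3) = -3 - 3*F*(1 + F))
r = 1260 (r = -180*(-7) = 1260)
(B(80/(-6)) + 25968)*(r - 45323) = ((-3 - 3*80/(-6)*(1 + 80/(-6))) + 25968)*(1260 - 45323) = ((-3 - 3*80*(-⅙)*(1 + 80*(-⅙))) + 25968)*(-44063) = ((-3 - 3*(-40/3)*(1 - 40/3)) + 25968)*(-44063) = ((-3 - 3*(-40/3)*(-37/3)) + 25968)*(-44063) = ((-3 - 1480/3) + 25968)*(-44063) = (-1489/3 + 25968)*(-44063) = (76415/3)*(-44063) = -3367074145/3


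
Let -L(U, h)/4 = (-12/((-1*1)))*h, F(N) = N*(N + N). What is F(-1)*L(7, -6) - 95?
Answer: 481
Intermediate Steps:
F(N) = 2*N**2 (F(N) = N*(2*N) = 2*N**2)
L(U, h) = -48*h (L(U, h) = -4*(-12/((-1*1)))*h = -4*(-12/(-1))*h = -4*(-12*(-1))*h = -4*(-2*(-6))*h = -48*h)
F(-1)*L(7, -6) - 95 = (2*(-1)**2)*(-48*(-6)) - 95 = (2*1)*288 - 95 = 2*288 - 95 = 576 - 95 = 481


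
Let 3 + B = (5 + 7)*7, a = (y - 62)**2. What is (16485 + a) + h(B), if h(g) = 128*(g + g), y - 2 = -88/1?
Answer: 59125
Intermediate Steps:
y = -86 (y = 2 - 88/1 = 2 - 88*1 = 2 - 88 = -86)
a = 21904 (a = (-86 - 62)**2 = (-148)**2 = 21904)
B = 81 (B = -3 + (5 + 7)*7 = -3 + 12*7 = -3 + 84 = 81)
h(g) = 256*g (h(g) = 128*(2*g) = 256*g)
(16485 + a) + h(B) = (16485 + 21904) + 256*81 = 38389 + 20736 = 59125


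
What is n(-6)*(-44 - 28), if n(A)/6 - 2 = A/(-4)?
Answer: -1512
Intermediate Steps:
n(A) = 12 - 3*A/2 (n(A) = 12 + 6*(A/(-4)) = 12 + 6*(-A/4) = 12 - 3*A/2)
n(-6)*(-44 - 28) = (12 - 3/2*(-6))*(-44 - 28) = (12 + 9)*(-72) = 21*(-72) = -1512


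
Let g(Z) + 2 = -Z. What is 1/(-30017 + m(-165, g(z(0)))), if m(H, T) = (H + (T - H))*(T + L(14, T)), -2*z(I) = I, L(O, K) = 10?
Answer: -1/30033 ≈ -3.3297e-5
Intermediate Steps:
z(I) = -I/2
g(Z) = -2 - Z
m(H, T) = T*(10 + T) (m(H, T) = (H + (T - H))*(T + 10) = T*(10 + T))
1/(-30017 + m(-165, g(z(0)))) = 1/(-30017 + (-2 - (-1)*0/2)*(10 + (-2 - (-1)*0/2))) = 1/(-30017 + (-2 - 1*0)*(10 + (-2 - 1*0))) = 1/(-30017 + (-2 + 0)*(10 + (-2 + 0))) = 1/(-30017 - 2*(10 - 2)) = 1/(-30017 - 2*8) = 1/(-30017 - 16) = 1/(-30033) = -1/30033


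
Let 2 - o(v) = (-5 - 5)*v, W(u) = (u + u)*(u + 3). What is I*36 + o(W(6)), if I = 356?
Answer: 13898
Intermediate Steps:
W(u) = 2*u*(3 + u) (W(u) = (2*u)*(3 + u) = 2*u*(3 + u))
o(v) = 2 + 10*v (o(v) = 2 - (-5 - 5)*v = 2 - (-10)*v = 2 + 10*v)
I*36 + o(W(6)) = 356*36 + (2 + 10*(2*6*(3 + 6))) = 12816 + (2 + 10*(2*6*9)) = 12816 + (2 + 10*108) = 12816 + (2 + 1080) = 12816 + 1082 = 13898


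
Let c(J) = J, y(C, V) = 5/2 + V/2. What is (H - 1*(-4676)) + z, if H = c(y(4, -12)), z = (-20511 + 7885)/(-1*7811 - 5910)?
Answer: 128247997/27442 ≈ 4673.4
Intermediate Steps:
y(C, V) = 5/2 + V/2 (y(C, V) = 5*(1/2) + V*(1/2) = 5/2 + V/2)
z = 12626/13721 (z = -12626/(-7811 - 5910) = -12626/(-13721) = -12626*(-1/13721) = 12626/13721 ≈ 0.92020)
H = -7/2 (H = 5/2 + (1/2)*(-12) = 5/2 - 6 = -7/2 ≈ -3.5000)
(H - 1*(-4676)) + z = (-7/2 - 1*(-4676)) + 12626/13721 = (-7/2 + 4676) + 12626/13721 = 9345/2 + 12626/13721 = 128247997/27442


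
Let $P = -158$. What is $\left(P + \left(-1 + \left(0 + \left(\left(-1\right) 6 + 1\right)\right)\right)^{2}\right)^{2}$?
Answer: $14884$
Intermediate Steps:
$\left(P + \left(-1 + \left(0 + \left(\left(-1\right) 6 + 1\right)\right)\right)^{2}\right)^{2} = \left(-158 + \left(-1 + \left(0 + \left(\left(-1\right) 6 + 1\right)\right)\right)^{2}\right)^{2} = \left(-158 + \left(-1 + \left(0 + \left(-6 + 1\right)\right)\right)^{2}\right)^{2} = \left(-158 + \left(-1 + \left(0 - 5\right)\right)^{2}\right)^{2} = \left(-158 + \left(-1 - 5\right)^{2}\right)^{2} = \left(-158 + \left(-6\right)^{2}\right)^{2} = \left(-158 + 36\right)^{2} = \left(-122\right)^{2} = 14884$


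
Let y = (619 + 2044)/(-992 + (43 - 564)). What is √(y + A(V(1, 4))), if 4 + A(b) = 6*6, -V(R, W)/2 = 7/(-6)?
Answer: √69224289/1513 ≈ 5.4991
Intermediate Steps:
V(R, W) = 7/3 (V(R, W) = -14/(-6) = -14*(-1)/6 = -2*(-7/6) = 7/3)
y = -2663/1513 (y = 2663/(-992 - 521) = 2663/(-1513) = 2663*(-1/1513) = -2663/1513 ≈ -1.7601)
A(b) = 32 (A(b) = -4 + 6*6 = -4 + 36 = 32)
√(y + A(V(1, 4))) = √(-2663/1513 + 32) = √(45753/1513) = √69224289/1513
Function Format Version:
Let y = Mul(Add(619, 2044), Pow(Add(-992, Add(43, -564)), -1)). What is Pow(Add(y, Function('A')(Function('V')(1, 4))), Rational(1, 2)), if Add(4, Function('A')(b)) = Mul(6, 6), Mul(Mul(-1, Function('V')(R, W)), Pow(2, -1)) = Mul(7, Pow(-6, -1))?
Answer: Mul(Rational(1, 1513), Pow(69224289, Rational(1, 2))) ≈ 5.4991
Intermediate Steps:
Function('V')(R, W) = Rational(7, 3) (Function('V')(R, W) = Mul(-2, Mul(7, Pow(-6, -1))) = Mul(-2, Mul(7, Rational(-1, 6))) = Mul(-2, Rational(-7, 6)) = Rational(7, 3))
y = Rational(-2663, 1513) (y = Mul(2663, Pow(Add(-992, -521), -1)) = Mul(2663, Pow(-1513, -1)) = Mul(2663, Rational(-1, 1513)) = Rational(-2663, 1513) ≈ -1.7601)
Function('A')(b) = 32 (Function('A')(b) = Add(-4, Mul(6, 6)) = Add(-4, 36) = 32)
Pow(Add(y, Function('A')(Function('V')(1, 4))), Rational(1, 2)) = Pow(Add(Rational(-2663, 1513), 32), Rational(1, 2)) = Pow(Rational(45753, 1513), Rational(1, 2)) = Mul(Rational(1, 1513), Pow(69224289, Rational(1, 2)))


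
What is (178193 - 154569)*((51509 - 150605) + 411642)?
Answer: 7383586704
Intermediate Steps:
(178193 - 154569)*((51509 - 150605) + 411642) = 23624*(-99096 + 411642) = 23624*312546 = 7383586704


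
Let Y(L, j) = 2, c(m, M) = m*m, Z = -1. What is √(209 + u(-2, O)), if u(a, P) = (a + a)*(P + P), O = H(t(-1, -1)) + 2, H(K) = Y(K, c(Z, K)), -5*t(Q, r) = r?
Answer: √177 ≈ 13.304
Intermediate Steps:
t(Q, r) = -r/5
c(m, M) = m²
H(K) = 2
O = 4 (O = 2 + 2 = 4)
u(a, P) = 4*P*a (u(a, P) = (2*a)*(2*P) = 4*P*a)
√(209 + u(-2, O)) = √(209 + 4*4*(-2)) = √(209 - 32) = √177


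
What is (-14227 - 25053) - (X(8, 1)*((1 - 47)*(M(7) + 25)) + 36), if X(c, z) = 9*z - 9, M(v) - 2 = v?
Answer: -39316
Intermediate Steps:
M(v) = 2 + v
X(c, z) = -9 + 9*z
(-14227 - 25053) - (X(8, 1)*((1 - 47)*(M(7) + 25)) + 36) = (-14227 - 25053) - ((-9 + 9*1)*((1 - 47)*((2 + 7) + 25)) + 36) = -39280 - ((-9 + 9)*(-46*(9 + 25)) + 36) = -39280 - (0*(-46*34) + 36) = -39280 - (0*(-1564) + 36) = -39280 - (0 + 36) = -39280 - 1*36 = -39280 - 36 = -39316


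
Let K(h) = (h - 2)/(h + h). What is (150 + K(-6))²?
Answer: 204304/9 ≈ 22700.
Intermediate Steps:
K(h) = (-2 + h)/(2*h) (K(h) = (-2 + h)/((2*h)) = (-2 + h)*(1/(2*h)) = (-2 + h)/(2*h))
(150 + K(-6))² = (150 + (½)*(-2 - 6)/(-6))² = (150 + (½)*(-⅙)*(-8))² = (150 + ⅔)² = (452/3)² = 204304/9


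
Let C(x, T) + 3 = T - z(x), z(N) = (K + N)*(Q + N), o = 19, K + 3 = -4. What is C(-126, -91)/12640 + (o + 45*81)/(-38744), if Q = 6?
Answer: -41769321/30607760 ≈ -1.3647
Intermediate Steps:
K = -7 (K = -3 - 4 = -7)
z(N) = (-7 + N)*(6 + N)
C(x, T) = 39 + T + x - x² (C(x, T) = -3 + (T - (-42 + x² - x)) = -3 + (T + (42 + x - x²)) = -3 + (42 + T + x - x²) = 39 + T + x - x²)
C(-126, -91)/12640 + (o + 45*81)/(-38744) = (39 - 91 - 126 - 1*(-126)²)/12640 + (19 + 45*81)/(-38744) = (39 - 91 - 126 - 1*15876)*(1/12640) + (19 + 3645)*(-1/38744) = (39 - 91 - 126 - 15876)*(1/12640) + 3664*(-1/38744) = -16054*1/12640 - 458/4843 = -8027/6320 - 458/4843 = -41769321/30607760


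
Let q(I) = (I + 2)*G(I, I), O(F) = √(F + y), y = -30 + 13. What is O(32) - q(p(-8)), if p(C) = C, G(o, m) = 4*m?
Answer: -192 + √15 ≈ -188.13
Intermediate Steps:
y = -17
O(F) = √(-17 + F) (O(F) = √(F - 17) = √(-17 + F))
q(I) = 4*I*(2 + I) (q(I) = (I + 2)*(4*I) = (2 + I)*(4*I) = 4*I*(2 + I))
O(32) - q(p(-8)) = √(-17 + 32) - 4*(-8)*(2 - 8) = √15 - 4*(-8)*(-6) = √15 - 1*192 = √15 - 192 = -192 + √15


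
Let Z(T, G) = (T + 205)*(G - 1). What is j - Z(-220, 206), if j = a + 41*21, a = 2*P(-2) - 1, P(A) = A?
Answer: 3931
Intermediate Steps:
Z(T, G) = (-1 + G)*(205 + T) (Z(T, G) = (205 + T)*(-1 + G) = (-1 + G)*(205 + T))
a = -5 (a = 2*(-2) - 1 = -4 - 1 = -5)
j = 856 (j = -5 + 41*21 = -5 + 861 = 856)
j - Z(-220, 206) = 856 - (-205 - 1*(-220) + 205*206 + 206*(-220)) = 856 - (-205 + 220 + 42230 - 45320) = 856 - 1*(-3075) = 856 + 3075 = 3931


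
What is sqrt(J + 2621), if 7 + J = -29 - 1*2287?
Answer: sqrt(298) ≈ 17.263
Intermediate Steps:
J = -2323 (J = -7 + (-29 - 1*2287) = -7 + (-29 - 2287) = -7 - 2316 = -2323)
sqrt(J + 2621) = sqrt(-2323 + 2621) = sqrt(298)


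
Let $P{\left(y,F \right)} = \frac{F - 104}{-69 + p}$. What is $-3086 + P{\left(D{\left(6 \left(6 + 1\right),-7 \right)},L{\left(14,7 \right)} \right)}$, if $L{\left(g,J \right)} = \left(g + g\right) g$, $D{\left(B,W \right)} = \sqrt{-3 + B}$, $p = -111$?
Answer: $- \frac{15438}{5} \approx -3087.6$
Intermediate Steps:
$L{\left(g,J \right)} = 2 g^{2}$ ($L{\left(g,J \right)} = 2 g g = 2 g^{2}$)
$P{\left(y,F \right)} = \frac{26}{45} - \frac{F}{180}$ ($P{\left(y,F \right)} = \frac{F - 104}{-69 - 111} = \frac{-104 + F}{-180} = \left(-104 + F\right) \left(- \frac{1}{180}\right) = \frac{26}{45} - \frac{F}{180}$)
$-3086 + P{\left(D{\left(6 \left(6 + 1\right),-7 \right)},L{\left(14,7 \right)} \right)} = -3086 + \left(\frac{26}{45} - \frac{2 \cdot 14^{2}}{180}\right) = -3086 + \left(\frac{26}{45} - \frac{2 \cdot 196}{180}\right) = -3086 + \left(\frac{26}{45} - \frac{98}{45}\right) = -3086 - \frac{8}{5} = - \frac{15438}{5}$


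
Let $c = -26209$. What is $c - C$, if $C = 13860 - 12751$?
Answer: $-27318$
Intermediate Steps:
$C = 1109$ ($C = 13860 - 12751 = 1109$)
$c - C = -26209 - 1109 = -27318$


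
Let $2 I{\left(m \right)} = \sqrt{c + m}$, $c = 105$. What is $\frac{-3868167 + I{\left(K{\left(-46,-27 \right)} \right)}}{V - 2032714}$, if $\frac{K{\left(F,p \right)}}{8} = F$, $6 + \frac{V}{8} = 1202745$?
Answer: $- \frac{3868167}{7589198} + \frac{i \sqrt{263}}{15178396} \approx -0.50969 + 1.0684 \cdot 10^{-6} i$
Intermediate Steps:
$V = 9621912$ ($V = -48 + 8 \cdot 1202745 = -48 + 9621960 = 9621912$)
$K{\left(F,p \right)} = 8 F$
$I{\left(m \right)} = \frac{\sqrt{105 + m}}{2}$
$\frac{-3868167 + I{\left(K{\left(-46,-27 \right)} \right)}}{V - 2032714} = \frac{-3868167 + \frac{\sqrt{105 + 8 \left(-46\right)}}{2}}{9621912 - 2032714} = \frac{-3868167 + \frac{\sqrt{105 - 368}}{2}}{7589198} = \left(-3868167 + \frac{\sqrt{-263}}{2}\right) \frac{1}{7589198} = \left(-3868167 + \frac{i \sqrt{263}}{2}\right) \frac{1}{7589198} = - \frac{3868167}{7589198} + \frac{i \sqrt{263}}{15178396}$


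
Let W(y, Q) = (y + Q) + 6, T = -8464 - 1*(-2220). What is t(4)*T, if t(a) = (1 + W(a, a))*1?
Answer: -93660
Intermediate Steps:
T = -6244 (T = -8464 + 2220 = -6244)
W(y, Q) = 6 + Q + y (W(y, Q) = (Q + y) + 6 = 6 + Q + y)
t(a) = 7 + 2*a (t(a) = (1 + (6 + a + a))*1 = (1 + (6 + 2*a))*1 = (7 + 2*a)*1 = 7 + 2*a)
t(4)*T = (7 + 2*4)*(-6244) = (7 + 8)*(-6244) = 15*(-6244) = -93660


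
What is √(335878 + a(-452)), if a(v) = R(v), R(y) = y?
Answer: √335426 ≈ 579.16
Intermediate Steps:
a(v) = v
√(335878 + a(-452)) = √(335878 - 452) = √335426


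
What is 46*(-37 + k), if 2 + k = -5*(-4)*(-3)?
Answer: -4554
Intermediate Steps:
k = -62 (k = -2 - 5*(-4)*(-3) = -2 + 20*(-3) = -2 - 60 = -62)
46*(-37 + k) = 46*(-37 - 62) = 46*(-99) = -4554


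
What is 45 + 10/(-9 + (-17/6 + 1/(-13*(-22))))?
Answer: 44817/1015 ≈ 44.155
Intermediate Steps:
45 + 10/(-9 + (-17/6 + 1/(-13*(-22)))) = 45 + 10/(-9 + (-17*⅙ - 1/13*(-1/22))) = 45 + 10/(-9 + (-17/6 + 1/286)) = 45 + 10/(-9 - 1214/429) = 45 + 10/(-5075/429) = 45 - 429/5075*10 = 45 - 858/1015 = 44817/1015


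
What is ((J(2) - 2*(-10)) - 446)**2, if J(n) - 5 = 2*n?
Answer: 173889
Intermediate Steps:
J(n) = 5 + 2*n
((J(2) - 2*(-10)) - 446)**2 = (((5 + 2*2) - 2*(-10)) - 446)**2 = (((5 + 4) + 20) - 446)**2 = ((9 + 20) - 446)**2 = (29 - 446)**2 = (-417)**2 = 173889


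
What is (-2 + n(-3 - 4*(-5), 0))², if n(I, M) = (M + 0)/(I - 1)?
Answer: 4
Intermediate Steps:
n(I, M) = M/(-1 + I)
(-2 + n(-3 - 4*(-5), 0))² = (-2 + 0/(-1 + (-3 - 4*(-5))))² = (-2 + 0/(-1 + (-3 + 20)))² = (-2 + 0/(-1 + 17))² = (-2 + 0/16)² = (-2 + 0*(1/16))² = (-2 + 0)² = (-2)² = 4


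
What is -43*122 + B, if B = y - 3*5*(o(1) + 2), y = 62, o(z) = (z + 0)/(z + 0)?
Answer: -5229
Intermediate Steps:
o(z) = 1 (o(z) = z/z = 1)
B = 17 (B = 62 - 3*5*(1 + 2) = 62 - 15*3 = 62 - 1*45 = 62 - 45 = 17)
-43*122 + B = -43*122 + 17 = -5246 + 17 = -5229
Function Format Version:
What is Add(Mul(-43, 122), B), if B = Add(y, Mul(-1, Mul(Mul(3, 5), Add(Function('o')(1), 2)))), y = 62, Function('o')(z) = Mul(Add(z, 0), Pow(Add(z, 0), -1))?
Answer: -5229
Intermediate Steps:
Function('o')(z) = 1 (Function('o')(z) = Mul(z, Pow(z, -1)) = 1)
B = 17 (B = Add(62, Mul(-1, Mul(Mul(3, 5), Add(1, 2)))) = Add(62, Mul(-1, Mul(15, 3))) = Add(62, Mul(-1, 45)) = Add(62, -45) = 17)
Add(Mul(-43, 122), B) = Add(Mul(-43, 122), 17) = Add(-5246, 17) = -5229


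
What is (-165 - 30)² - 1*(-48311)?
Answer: 86336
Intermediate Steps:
(-165 - 30)² - 1*(-48311) = (-195)² + 48311 = 38025 + 48311 = 86336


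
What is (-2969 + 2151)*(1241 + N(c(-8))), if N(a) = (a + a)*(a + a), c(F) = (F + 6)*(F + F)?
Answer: -4365666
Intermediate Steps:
c(F) = 2*F*(6 + F) (c(F) = (6 + F)*(2*F) = 2*F*(6 + F))
N(a) = 4*a**2 (N(a) = (2*a)*(2*a) = 4*a**2)
(-2969 + 2151)*(1241 + N(c(-8))) = (-2969 + 2151)*(1241 + 4*(2*(-8)*(6 - 8))**2) = -818*(1241 + 4*(2*(-8)*(-2))**2) = -818*(1241 + 4*32**2) = -818*(1241 + 4*1024) = -818*(1241 + 4096) = -818*5337 = -4365666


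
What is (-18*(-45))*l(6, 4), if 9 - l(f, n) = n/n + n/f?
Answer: 5940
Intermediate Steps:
l(f, n) = 8 - n/f (l(f, n) = 9 - (n/n + n/f) = 9 - (1 + n/f) = 9 + (-1 - n/f) = 8 - n/f)
(-18*(-45))*l(6, 4) = (-18*(-45))*(8 - 1*4/6) = 810*(8 - 1*4*1/6) = 810*(8 - 2/3) = 810*(22/3) = 5940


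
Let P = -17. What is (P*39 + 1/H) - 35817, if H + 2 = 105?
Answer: -3757439/103 ≈ -36480.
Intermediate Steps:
H = 103 (H = -2 + 105 = 103)
(P*39 + 1/H) - 35817 = (-17*39 + 1/103) - 35817 = (-663 + 1/103) - 35817 = -68288/103 - 35817 = -3757439/103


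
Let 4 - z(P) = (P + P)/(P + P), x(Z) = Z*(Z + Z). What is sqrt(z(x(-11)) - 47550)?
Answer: 9*I*sqrt(587) ≈ 218.05*I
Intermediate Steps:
x(Z) = 2*Z**2 (x(Z) = Z*(2*Z) = 2*Z**2)
z(P) = 3 (z(P) = 4 - (P + P)/(P + P) = 4 - 2*P/(2*P) = 4 - 2*P*1/(2*P) = 4 - 1*1 = 4 - 1 = 3)
sqrt(z(x(-11)) - 47550) = sqrt(3 - 47550) = sqrt(-47547) = 9*I*sqrt(587)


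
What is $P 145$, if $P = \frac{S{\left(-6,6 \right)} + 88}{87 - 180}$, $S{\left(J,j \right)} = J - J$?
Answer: $- \frac{12760}{93} \approx -137.2$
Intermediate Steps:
$S{\left(J,j \right)} = 0$
$P = - \frac{88}{93}$ ($P = \frac{0 + 88}{87 - 180} = \frac{88}{-93} = 88 \left(- \frac{1}{93}\right) = - \frac{88}{93} \approx -0.94624$)
$P 145 = \left(- \frac{88}{93}\right) 145 = - \frac{12760}{93}$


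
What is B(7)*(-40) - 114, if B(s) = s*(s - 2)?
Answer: -1514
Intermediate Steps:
B(s) = s*(-2 + s)
B(7)*(-40) - 114 = (7*(-2 + 7))*(-40) - 114 = (7*5)*(-40) - 114 = 35*(-40) - 114 = -1400 - 114 = -1514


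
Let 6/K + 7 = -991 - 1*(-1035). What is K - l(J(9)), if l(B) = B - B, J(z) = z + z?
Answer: 6/37 ≈ 0.16216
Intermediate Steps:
K = 6/37 (K = 6/(-7 + (-991 - 1*(-1035))) = 6/(-7 + (-991 + 1035)) = 6/(-7 + 44) = 6/37 ≈ 0.16216)
J(z) = 2*z
l(B) = 0
K - l(J(9)) = 6/37 - 1*0 = 6/37 + 0 = 6/37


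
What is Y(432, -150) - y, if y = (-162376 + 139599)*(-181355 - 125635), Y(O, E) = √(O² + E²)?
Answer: -6992311230 + 6*√5809 ≈ -6.9923e+9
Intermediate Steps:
Y(O, E) = √(E² + O²)
y = 6992311230 (y = -22777*(-306990) = 6992311230)
Y(432, -150) - y = √((-150)² + 432²) - 1*6992311230 = √(22500 + 186624) - 6992311230 = √209124 - 6992311230 = 6*√5809 - 6992311230 = -6992311230 + 6*√5809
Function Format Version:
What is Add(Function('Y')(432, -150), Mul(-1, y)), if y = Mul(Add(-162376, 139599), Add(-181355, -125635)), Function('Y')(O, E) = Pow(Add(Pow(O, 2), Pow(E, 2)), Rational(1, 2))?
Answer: Add(-6992311230, Mul(6, Pow(5809, Rational(1, 2)))) ≈ -6.9923e+9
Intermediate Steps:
Function('Y')(O, E) = Pow(Add(Pow(E, 2), Pow(O, 2)), Rational(1, 2))
y = 6992311230 (y = Mul(-22777, -306990) = 6992311230)
Add(Function('Y')(432, -150), Mul(-1, y)) = Add(Pow(Add(Pow(-150, 2), Pow(432, 2)), Rational(1, 2)), Mul(-1, 6992311230)) = Add(Pow(Add(22500, 186624), Rational(1, 2)), -6992311230) = Add(Pow(209124, Rational(1, 2)), -6992311230) = Add(Mul(6, Pow(5809, Rational(1, 2))), -6992311230) = Add(-6992311230, Mul(6, Pow(5809, Rational(1, 2))))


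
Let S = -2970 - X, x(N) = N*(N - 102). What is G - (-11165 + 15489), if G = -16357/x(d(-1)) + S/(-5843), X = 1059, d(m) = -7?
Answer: -19369795540/4458209 ≈ -4344.8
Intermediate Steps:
x(N) = N*(-102 + N)
S = -4029 (S = -2970 - 1*1059 = -2970 - 1059 = -4029)
G = -92499824/4458209 (G = -16357*(-1/(7*(-102 - 7))) - 4029/(-5843) = -16357/((-7*(-109))) - 4029*(-1/5843) = -16357/763 + 4029/5843 = -92499824/4458209 ≈ -20.748)
G - (-11165 + 15489) = -92499824/4458209 - (-11165 + 15489) = -92499824/4458209 - 1*4324 = -92499824/4458209 - 4324 = -19369795540/4458209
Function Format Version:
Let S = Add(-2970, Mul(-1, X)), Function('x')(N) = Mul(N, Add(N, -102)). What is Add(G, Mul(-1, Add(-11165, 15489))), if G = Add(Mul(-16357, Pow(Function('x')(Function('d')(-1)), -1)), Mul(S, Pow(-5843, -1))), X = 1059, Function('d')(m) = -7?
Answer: Rational(-19369795540, 4458209) ≈ -4344.8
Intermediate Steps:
Function('x')(N) = Mul(N, Add(-102, N))
S = -4029 (S = Add(-2970, Mul(-1, 1059)) = Add(-2970, -1059) = -4029)
G = Rational(-92499824, 4458209) (G = Add(Mul(-16357, Pow(Mul(-7, Add(-102, -7)), -1)), Mul(-4029, Pow(-5843, -1))) = Add(Mul(-16357, Pow(Mul(-7, -109), -1)), Mul(-4029, Rational(-1, 5843))) = Add(Mul(-16357, Pow(763, -1)), Rational(4029, 5843)) = Add(Mul(-16357, Rational(1, 763)), Rational(4029, 5843)) = Add(Rational(-16357, 763), Rational(4029, 5843)) = Rational(-92499824, 4458209) ≈ -20.748)
Add(G, Mul(-1, Add(-11165, 15489))) = Add(Rational(-92499824, 4458209), Mul(-1, Add(-11165, 15489))) = Add(Rational(-92499824, 4458209), Mul(-1, 4324)) = Add(Rational(-92499824, 4458209), -4324) = Rational(-19369795540, 4458209)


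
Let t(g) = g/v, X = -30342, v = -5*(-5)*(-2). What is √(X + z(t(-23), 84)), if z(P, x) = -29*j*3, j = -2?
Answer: 6*I*√838 ≈ 173.69*I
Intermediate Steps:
v = -50 (v = 25*(-2) = -50)
t(g) = -g/50 (t(g) = g/(-50) = g*(-1/50) = -g/50)
z(P, x) = 174 (z(P, x) = -29*(-2)*3 = 58*3 = 174)
√(X + z(t(-23), 84)) = √(-30342 + 174) = √(-30168) = 6*I*√838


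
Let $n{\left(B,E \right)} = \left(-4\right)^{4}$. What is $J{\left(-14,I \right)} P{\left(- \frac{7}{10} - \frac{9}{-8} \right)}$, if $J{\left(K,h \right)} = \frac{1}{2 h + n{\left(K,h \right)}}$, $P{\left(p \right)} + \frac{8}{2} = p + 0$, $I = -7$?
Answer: $- \frac{13}{880} \approx -0.014773$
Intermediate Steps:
$n{\left(B,E \right)} = 256$
$P{\left(p \right)} = -4 + p$ ($P{\left(p \right)} = -4 + \left(p + 0\right) = -4 + p$)
$J{\left(K,h \right)} = \frac{1}{256 + 2 h}$ ($J{\left(K,h \right)} = \frac{1}{2 h + 256} = \frac{1}{256 + 2 h}$)
$J{\left(-14,I \right)} P{\left(- \frac{7}{10} - \frac{9}{-8} \right)} = \frac{1}{2 \left(128 - 7\right)} \left(-4 - \left(- \frac{9}{8} + \frac{7}{10}\right)\right) = \frac{1}{2 \cdot 121} \left(-4 - - \frac{17}{40}\right) = \frac{1}{2} \cdot \frac{1}{121} \left(-4 + \left(- \frac{7}{10} + \frac{9}{8}\right)\right) = \frac{-4 + \frac{17}{40}}{242} = \frac{1}{242} \left(- \frac{143}{40}\right) = - \frac{13}{880}$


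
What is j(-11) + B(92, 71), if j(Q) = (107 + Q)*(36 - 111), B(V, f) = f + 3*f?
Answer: -6916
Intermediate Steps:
B(V, f) = 4*f
j(Q) = -8025 - 75*Q (j(Q) = (107 + Q)*(-75) = -8025 - 75*Q)
j(-11) + B(92, 71) = (-8025 - 75*(-11)) + 4*71 = (-8025 + 825) + 284 = -7200 + 284 = -6916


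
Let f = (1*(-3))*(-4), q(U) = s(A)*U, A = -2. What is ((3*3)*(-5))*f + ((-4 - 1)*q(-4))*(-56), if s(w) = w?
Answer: 1700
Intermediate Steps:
q(U) = -2*U
f = 12 (f = -3*(-4) = 12)
((3*3)*(-5))*f + ((-4 - 1)*q(-4))*(-56) = ((3*3)*(-5))*12 + ((-4 - 1)*(-2*(-4)))*(-56) = (9*(-5))*12 - 5*8*(-56) = -45*12 - 40*(-56) = -540 + 2240 = 1700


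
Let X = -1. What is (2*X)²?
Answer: 4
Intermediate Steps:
(2*X)² = (2*(-1))² = (-2)² = 4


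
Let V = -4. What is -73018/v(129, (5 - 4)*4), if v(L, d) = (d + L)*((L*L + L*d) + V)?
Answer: -73018/2281349 ≈ -0.032007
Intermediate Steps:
v(L, d) = (L + d)*(-4 + L**2 + L*d) (v(L, d) = (d + L)*((L*L + L*d) - 4) = (L + d)*((L**2 + L*d) - 4) = (L + d)*(-4 + L**2 + L*d))
-73018/v(129, (5 - 4)*4) = -73018/(129**3 - 4*129 - 4*(5 - 4)*4 + 129*((5 - 4)*4)**2 + 2*((5 - 4)*4)*129**2) = -73018/(2146689 - 516 - 4*4 + 129*(1*4)**2 + 2*(1*4)*16641) = -73018/(2146689 - 516 - 4*4 + 129*4**2 + 2*4*16641) = -73018/(2146689 - 516 - 16 + 129*16 + 133128) = -73018/(2146689 - 516 - 16 + 2064 + 133128) = -73018/2281349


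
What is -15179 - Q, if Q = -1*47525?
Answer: 32346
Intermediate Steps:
Q = -47525
-15179 - Q = -15179 - 1*(-47525) = -15179 + 47525 = 32346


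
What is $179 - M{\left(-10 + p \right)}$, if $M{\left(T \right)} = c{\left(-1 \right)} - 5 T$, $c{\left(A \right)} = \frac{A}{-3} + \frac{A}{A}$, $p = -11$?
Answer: $\frac{218}{3} \approx 72.667$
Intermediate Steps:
$c{\left(A \right)} = 1 - \frac{A}{3}$ ($c{\left(A \right)} = A \left(- \frac{1}{3}\right) + 1 = - \frac{A}{3} + 1 = 1 - \frac{A}{3}$)
$M{\left(T \right)} = \frac{4}{3} - 5 T$ ($M{\left(T \right)} = \left(1 - - \frac{1}{3}\right) - 5 T = \left(1 + \frac{1}{3}\right) - 5 T = \frac{4}{3} - 5 T$)
$179 - M{\left(-10 + p \right)} = 179 - \left(\frac{4}{3} - 5 \left(-10 - 11\right)\right) = 179 - \left(\frac{4}{3} - -105\right) = 179 - \left(\frac{4}{3} + 105\right) = 179 - \frac{319}{3} = \frac{218}{3}$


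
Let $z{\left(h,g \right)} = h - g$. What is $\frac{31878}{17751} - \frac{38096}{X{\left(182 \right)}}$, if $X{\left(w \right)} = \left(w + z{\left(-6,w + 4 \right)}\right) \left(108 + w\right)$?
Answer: $\frac{64057358}{4289825} \approx 14.932$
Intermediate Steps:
$X{\left(w \right)} = -1080 - 10 w$ ($X{\left(w \right)} = \left(w - \left(10 + w\right)\right) \left(108 + w\right) = - 10 \left(108 + w\right) = -1080 - 10 w$)
$\frac{31878}{17751} - \frac{38096}{X{\left(182 \right)}} = \frac{31878}{17751} - \frac{38096}{-1080 - 1820} = 31878 \cdot \frac{1}{17751} - \frac{38096}{-1080 - 1820} = \frac{10626}{5917} - \frac{38096}{-2900} = \frac{10626}{5917} - - \frac{9524}{725} = \frac{10626}{5917} + \frac{9524}{725} = \frac{64057358}{4289825}$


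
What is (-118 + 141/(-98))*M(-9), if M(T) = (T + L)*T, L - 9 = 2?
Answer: 105345/49 ≈ 2149.9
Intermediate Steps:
L = 11 (L = 9 + 2 = 11)
M(T) = T*(11 + T) (M(T) = (T + 11)*T = (11 + T)*T = T*(11 + T))
(-118 + 141/(-98))*M(-9) = (-118 + 141/(-98))*(-9*(11 - 9)) = (-118 + 141*(-1/98))*(-9*2) = (-118 - 141/98)*(-18) = -11705/98*(-18) = 105345/49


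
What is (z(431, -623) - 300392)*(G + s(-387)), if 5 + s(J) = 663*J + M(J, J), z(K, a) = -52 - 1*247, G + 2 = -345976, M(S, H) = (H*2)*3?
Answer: 181883776226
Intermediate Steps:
M(S, H) = 6*H (M(S, H) = (2*H)*3 = 6*H)
G = -345978 (G = -2 - 345976 = -345978)
z(K, a) = -299 (z(K, a) = -52 - 247 = -299)
s(J) = -5 + 669*J (s(J) = -5 + (663*J + 6*J) = -5 + 669*J)
(z(431, -623) - 300392)*(G + s(-387)) = (-299 - 300392)*(-345978 + (-5 + 669*(-387))) = -300691*(-345978 + (-5 - 258903)) = -300691*(-345978 - 258908) = -300691*(-604886) = 181883776226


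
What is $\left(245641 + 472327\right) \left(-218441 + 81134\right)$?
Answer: $-98582032176$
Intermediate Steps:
$\left(245641 + 472327\right) \left(-218441 + 81134\right) = 717968 \left(-137307\right) = -98582032176$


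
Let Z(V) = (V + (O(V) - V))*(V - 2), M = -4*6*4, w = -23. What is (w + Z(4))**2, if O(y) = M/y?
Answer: 5041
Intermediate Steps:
M = -96 (M = -24*4 = -96)
O(y) = -96/y
Z(V) = -96*(-2 + V)/V (Z(V) = (V + (-96/V - V))*(V - 2) = (V + (-V - 96/V))*(-2 + V) = (-96/V)*(-2 + V) = -96*(-2 + V)/V)
(w + Z(4))**2 = (-23 + (-96 + 192/4))**2 = (-23 + (-96 + 192*(1/4)))**2 = (-23 + (-96 + 48))**2 = (-23 - 48)**2 = (-71)**2 = 5041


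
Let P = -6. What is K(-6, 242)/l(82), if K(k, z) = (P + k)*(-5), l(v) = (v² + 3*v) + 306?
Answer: 15/1819 ≈ 0.0082463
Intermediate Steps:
l(v) = 306 + v² + 3*v
K(k, z) = 30 - 5*k (K(k, z) = (-6 + k)*(-5) = 30 - 5*k)
K(-6, 242)/l(82) = (30 - 5*(-6))/(306 + 82² + 3*82) = (30 + 30)/(306 + 6724 + 246) = 60/7276 = 60*(1/7276) = 15/1819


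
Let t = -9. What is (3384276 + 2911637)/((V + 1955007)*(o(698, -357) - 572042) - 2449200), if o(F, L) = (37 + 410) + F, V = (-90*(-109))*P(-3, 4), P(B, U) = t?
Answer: -6295913/1065705584349 ≈ -5.9077e-6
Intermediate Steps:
P(B, U) = -9
V = -88290 (V = -90*(-109)*(-9) = 9810*(-9) = -88290)
o(F, L) = 447 + F
(3384276 + 2911637)/((V + 1955007)*(o(698, -357) - 572042) - 2449200) = (3384276 + 2911637)/((-88290 + 1955007)*((447 + 698) - 572042) - 2449200) = 6295913/(1866717*(1145 - 572042) - 2449200) = 6295913/(1866717*(-570897) - 2449200) = 6295913/(-1065703135149 - 2449200) = 6295913/(-1065705584349) = 6295913*(-1/1065705584349) = -6295913/1065705584349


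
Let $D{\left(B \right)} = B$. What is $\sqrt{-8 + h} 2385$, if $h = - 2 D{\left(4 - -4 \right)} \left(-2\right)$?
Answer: $4770 \sqrt{6} \approx 11684.0$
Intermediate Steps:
$h = 32$ ($h = - 2 \left(4 - -4\right) \left(-2\right) = - 2 \left(4 + 4\right) \left(-2\right) = \left(-2\right) 8 \left(-2\right) = \left(-16\right) \left(-2\right) = 32$)
$\sqrt{-8 + h} 2385 = \sqrt{-8 + 32} \cdot 2385 = \sqrt{24} \cdot 2385 = 2 \sqrt{6} \cdot 2385 = 4770 \sqrt{6}$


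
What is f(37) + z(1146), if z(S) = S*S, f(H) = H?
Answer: 1313353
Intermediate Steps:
z(S) = S**2
f(37) + z(1146) = 37 + 1146**2 = 37 + 1313316 = 1313353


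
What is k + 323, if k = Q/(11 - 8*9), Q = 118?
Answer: 19585/61 ≈ 321.07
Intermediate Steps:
k = -118/61 (k = 118/(11 - 8*9) = 118/(11 - 72) = 118/(-61) = 118*(-1/61) = -118/61 ≈ -1.9344)
k + 323 = -118/61 + 323 = 19585/61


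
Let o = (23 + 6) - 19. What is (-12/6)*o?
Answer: -20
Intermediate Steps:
o = 10 (o = 29 - 19 = 10)
(-12/6)*o = -12/6*10 = -12*1/6*10 = -2*10 = -20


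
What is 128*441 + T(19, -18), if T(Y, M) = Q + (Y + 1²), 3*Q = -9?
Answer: 56465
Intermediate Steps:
Q = -3 (Q = (⅓)*(-9) = -3)
T(Y, M) = -2 + Y (T(Y, M) = -3 + (Y + 1²) = -3 + (Y + 1) = -3 + (1 + Y) = -2 + Y)
128*441 + T(19, -18) = 128*441 + (-2 + 19) = 56448 + 17 = 56465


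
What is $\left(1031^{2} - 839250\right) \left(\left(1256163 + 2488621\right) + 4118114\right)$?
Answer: $1759016774478$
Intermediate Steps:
$\left(1031^{2} - 839250\right) \left(\left(1256163 + 2488621\right) + 4118114\right) = \left(1062961 - 839250\right) \left(3744784 + 4118114\right) = 223711 \cdot 7862898 = 1759016774478$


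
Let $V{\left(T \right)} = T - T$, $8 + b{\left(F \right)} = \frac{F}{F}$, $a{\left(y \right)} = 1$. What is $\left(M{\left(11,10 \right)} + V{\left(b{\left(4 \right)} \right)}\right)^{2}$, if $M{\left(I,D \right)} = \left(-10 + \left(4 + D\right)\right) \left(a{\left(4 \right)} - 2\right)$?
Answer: $16$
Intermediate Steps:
$b{\left(F \right)} = -7$ ($b{\left(F \right)} = -8 + \frac{F}{F} = -8 + 1 = -7$)
$M{\left(I,D \right)} = 6 - D$ ($M{\left(I,D \right)} = \left(-10 + \left(4 + D\right)\right) \left(1 - 2\right) = \left(-6 + D\right) \left(-1\right) = 6 - D$)
$V{\left(T \right)} = 0$
$\left(M{\left(11,10 \right)} + V{\left(b{\left(4 \right)} \right)}\right)^{2} = \left(\left(6 - 10\right) + 0\right)^{2} = \left(-4 + 0\right)^{2} = \left(-4\right)^{2} = 16$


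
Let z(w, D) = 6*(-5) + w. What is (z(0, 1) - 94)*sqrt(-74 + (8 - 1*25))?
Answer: -124*I*sqrt(91) ≈ -1182.9*I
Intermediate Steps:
z(w, D) = -30 + w
(z(0, 1) - 94)*sqrt(-74 + (8 - 1*25)) = ((-30 + 0) - 94)*sqrt(-74 + (8 - 1*25)) = (-30 - 94)*sqrt(-74 + (8 - 25)) = -124*sqrt(-74 - 17) = -124*I*sqrt(91)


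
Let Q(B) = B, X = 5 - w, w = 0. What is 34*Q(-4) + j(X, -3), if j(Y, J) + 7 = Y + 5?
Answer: -133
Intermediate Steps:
X = 5 (X = 5 - 1*0 = 5 + 0 = 5)
j(Y, J) = -2 + Y (j(Y, J) = -7 + (Y + 5) = -7 + (5 + Y) = -2 + Y)
34*Q(-4) + j(X, -3) = 34*(-4) + (-2 + 5) = -136 + 3 = -133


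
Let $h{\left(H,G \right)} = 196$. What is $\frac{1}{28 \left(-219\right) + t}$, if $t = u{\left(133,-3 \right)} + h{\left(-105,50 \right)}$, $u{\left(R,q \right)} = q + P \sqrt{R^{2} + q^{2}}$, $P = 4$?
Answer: $- \frac{5939}{34988553} - \frac{4 \sqrt{17698}}{34988553} \approx -0.00018495$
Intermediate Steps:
$u{\left(R,q \right)} = q + 4 \sqrt{R^{2} + q^{2}}$
$t = 193 + 4 \sqrt{17698}$ ($t = \left(-3 + 4 \sqrt{133^{2} + \left(-3\right)^{2}}\right) + 196 = \left(-3 + 4 \sqrt{17689 + 9}\right) + 196 = \left(-3 + 4 \sqrt{17698}\right) + 196 = 193 + 4 \sqrt{17698} \approx 725.14$)
$\frac{1}{28 \left(-219\right) + t} = \frac{1}{28 \left(-219\right) + \left(193 + 4 \sqrt{17698}\right)} = \frac{1}{-6132 + \left(193 + 4 \sqrt{17698}\right)} = \frac{1}{-5939 + 4 \sqrt{17698}}$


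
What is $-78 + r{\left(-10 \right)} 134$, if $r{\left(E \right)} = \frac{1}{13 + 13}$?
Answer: $- \frac{947}{13} \approx -72.846$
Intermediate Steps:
$r{\left(E \right)} = \frac{1}{26}$
$-78 + r{\left(-10 \right)} 134 = -78 + \frac{1}{26} \cdot 134 = -78 + \frac{67}{13} = - \frac{947}{13}$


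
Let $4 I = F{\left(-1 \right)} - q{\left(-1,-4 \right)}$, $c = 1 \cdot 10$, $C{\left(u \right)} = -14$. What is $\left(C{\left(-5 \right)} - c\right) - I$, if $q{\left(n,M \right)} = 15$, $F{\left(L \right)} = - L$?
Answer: $- \frac{41}{2} \approx -20.5$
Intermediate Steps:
$c = 10$
$I = - \frac{7}{2}$ ($I = \frac{\left(-1\right) \left(-1\right) - 15}{4} = \frac{1 - 15}{4} = \frac{1}{4} \left(-14\right) = - \frac{7}{2} \approx -3.5$)
$\left(C{\left(-5 \right)} - c\right) - I = \left(-14 - 10\right) - - \frac{7}{2} = \left(-14 - 10\right) + \frac{7}{2} = -24 + \frac{7}{2} = - \frac{41}{2}$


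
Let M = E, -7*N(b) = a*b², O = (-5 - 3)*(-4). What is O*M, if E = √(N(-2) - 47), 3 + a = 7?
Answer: 32*I*√2415/7 ≈ 224.65*I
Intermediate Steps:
a = 4 (a = -3 + 7 = 4)
O = 32 (O = -8*(-4) = 32)
N(b) = -4*b²/7
E = I*√2415/7 (E = √(-4/7*(-2)² - 47) = √(-4/7*4 - 47) = √(-16/7 - 47) = √(-345/7) = I*√2415/7 ≈ 7.0204*I)
M = I*√2415/7 ≈ 7.0204*I
O*M = 32*(I*√2415/7) = 32*I*√2415/7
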